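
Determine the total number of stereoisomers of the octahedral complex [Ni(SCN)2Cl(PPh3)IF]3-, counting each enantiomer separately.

Systematic enumeration (placing each ligand type in turn and discarding arrangements equivalent by rotation or reflection) gives 9 geometric isomers.
Of these, 6 lack any improper symmetry element and so occur as enantiomeric pairs, giving 9 + 6 = 15 stereoisomers in total.

15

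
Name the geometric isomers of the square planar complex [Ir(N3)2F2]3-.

cis and trans

A square has two trans pairs of vertices; adjacent vertices are cis.
There are 2 geometric isomers: N3 cis; N3 trans.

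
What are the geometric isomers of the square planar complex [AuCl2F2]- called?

Systematic placement gives 2 geometric isomers: Cl cis; Cl trans.

cis and trans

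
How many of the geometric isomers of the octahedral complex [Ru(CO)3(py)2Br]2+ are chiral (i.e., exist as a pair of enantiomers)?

In an octahedral complex each vertex has one trans partner and four cis neighbours.
Systematic placement gives 3 geometric isomers: CO mer, py trans; CO fac, py cis; CO mer, py cis.
Each arrangement has an internal mirror plane or centre of symmetry, so none is chiral.

0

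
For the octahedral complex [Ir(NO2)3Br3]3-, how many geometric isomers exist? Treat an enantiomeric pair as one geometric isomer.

An octahedron has six vertices in three trans pairs; every non-trans pair is cis.
There are 2 geometric isomers: NO2 mer; NO2 fac.

2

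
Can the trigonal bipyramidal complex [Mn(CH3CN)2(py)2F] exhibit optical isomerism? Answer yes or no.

Exhaustive case analysis gives 5 geometric isomers.
One of these lacks any improper symmetry element and so occurs as an enantiomeric pair, giving 5 + 1 = 6 stereoisomers in total.

yes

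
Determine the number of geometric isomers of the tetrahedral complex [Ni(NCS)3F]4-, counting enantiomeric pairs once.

In a tetrahedral complex all four positions are equivalent and every pair of ligands is adjacent — there is no cis/trans distinction.
Only one geometric arrangement is possible.

1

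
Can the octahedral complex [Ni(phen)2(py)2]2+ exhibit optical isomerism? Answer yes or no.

yes

In an octahedral complex each vertex has one trans partner and four cis neighbours.
Each phen is bidentate and must span two cis positions.
Systematic placement gives 2 geometric isomers: py trans; py cis (chiral).
One of these lacks any improper symmetry element and so occurs as an enantiomeric pair, giving 2 + 1 = 3 stereoisomers in total.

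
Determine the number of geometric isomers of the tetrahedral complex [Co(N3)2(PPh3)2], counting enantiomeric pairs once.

Only one geometric arrangement is possible.

1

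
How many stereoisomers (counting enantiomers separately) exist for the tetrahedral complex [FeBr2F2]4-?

1

In a tetrahedral complex all four positions are equivalent and every pair of ligands is adjacent — there is no cis/trans distinction.
Only one geometric arrangement is possible.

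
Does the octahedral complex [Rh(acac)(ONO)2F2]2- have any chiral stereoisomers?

An octahedron has six vertices in three trans pairs; every non-trans pair is cis.
Each acac is bidentate and must span two cis positions.
The distinct arrangements are (3 in all): ONO cis, F trans; ONO cis, F cis (chiral); ONO trans, F cis.
One of these lacks any improper symmetry element and so occurs as an enantiomeric pair, giving 3 + 1 = 4 stereoisomers in total.

yes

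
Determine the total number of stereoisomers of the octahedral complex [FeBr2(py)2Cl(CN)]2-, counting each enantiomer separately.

In an octahedral complex each vertex has one trans partner and four cis neighbours.
Working through the distinct placements yields 6 geometric isomers: Br trans, py trans; Br trans, py cis; Br cis, py trans; Br cis, py cis (3 arrangements, 2 chiral).
Of these, 2 lack any improper symmetry element and so occur as enantiomeric pairs, giving 6 + 2 = 8 stereoisomers in total.

8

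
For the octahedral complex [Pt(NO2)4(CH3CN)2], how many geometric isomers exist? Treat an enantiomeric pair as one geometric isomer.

There are 2 geometric isomers: CH3CN trans; CH3CN cis.

2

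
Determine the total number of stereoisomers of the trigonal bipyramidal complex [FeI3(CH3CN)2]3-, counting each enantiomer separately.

3

A trigonal bipyramid has two axial and three equatorial sites, which are chemically inequivalent.
The distinct arrangements are (3 in all): CH3CN both axial; CH3CN one axial, one equatorial; CH3CN both equatorial.
Each arrangement has an internal mirror plane or centre of symmetry, so none is chiral.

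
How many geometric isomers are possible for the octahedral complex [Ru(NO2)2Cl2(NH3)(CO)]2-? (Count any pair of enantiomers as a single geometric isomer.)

Working through the distinct placements yields 6 geometric isomers: NO2 trans, Cl cis; NO2 cis, Cl cis (3 arrangements, 2 chiral); NO2 trans, Cl trans; NO2 cis, Cl trans.

6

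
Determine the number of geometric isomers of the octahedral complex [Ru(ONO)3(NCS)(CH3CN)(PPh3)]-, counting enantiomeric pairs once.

In an octahedral complex each vertex has one trans partner and four cis neighbours.
Working through the distinct placements yields 4 geometric isomers: ONO mer (3 arrangements); ONO fac (chiral).

4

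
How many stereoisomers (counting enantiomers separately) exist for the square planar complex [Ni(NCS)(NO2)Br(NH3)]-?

In a square planar complex each vertex has one trans partner and two cis neighbours.
Working through the distinct placements yields 3 geometric isomers: (Br/NH3 trans, NCS/NO2 trans); (Br/NO2 trans, NCS/NH3 trans); (Br/NCS trans, NH3/NO2 trans).
Each arrangement has an internal mirror plane or centre of symmetry, so none is chiral.

3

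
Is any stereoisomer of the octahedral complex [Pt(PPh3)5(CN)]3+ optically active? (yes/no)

In an octahedral complex each vertex has one trans partner and four cis neighbours.
Only one geometric arrangement is possible.

no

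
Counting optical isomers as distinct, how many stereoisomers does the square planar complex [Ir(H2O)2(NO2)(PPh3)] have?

2

In a square planar complex each vertex has one trans partner and two cis neighbours.
Systematic placement gives 2 geometric isomers: H2O cis; H2O trans.
Each arrangement has an internal mirror plane or centre of symmetry, so none is chiral.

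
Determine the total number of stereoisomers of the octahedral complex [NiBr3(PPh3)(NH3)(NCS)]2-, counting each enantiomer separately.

5

Systematic placement gives 4 geometric isomers: Br mer (3 arrangements); Br fac (chiral).
One of these lacks any improper symmetry element and so occurs as an enantiomeric pair, giving 4 + 1 = 5 stereoisomers in total.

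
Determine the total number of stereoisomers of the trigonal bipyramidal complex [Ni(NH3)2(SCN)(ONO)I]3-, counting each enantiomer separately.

Placing the ligands in turn and identifying arrangements related by rotation or reflection leaves 7 distinct geometric isomers.
Of these, 3 lack any improper symmetry element and so occur as enantiomeric pairs, giving 7 + 3 = 10 stereoisomers in total.

10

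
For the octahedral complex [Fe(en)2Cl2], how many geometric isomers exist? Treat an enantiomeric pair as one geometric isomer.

2

Each en is bidentate and must span two cis positions.
Systematic placement gives 2 geometric isomers: Cl trans; Cl cis (chiral).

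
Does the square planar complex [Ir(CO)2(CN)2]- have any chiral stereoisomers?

no

In a square planar complex each vertex has one trans partner and two cis neighbours.
Working through the distinct placements yields 2 geometric isomers: CO cis; CO trans.
Each arrangement has an internal mirror plane or centre of symmetry, so none is chiral.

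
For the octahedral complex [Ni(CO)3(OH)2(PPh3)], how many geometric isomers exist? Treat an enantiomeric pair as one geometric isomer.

An octahedron has six vertices in three trans pairs; every non-trans pair is cis.
There are 3 geometric isomers: CO mer, OH cis; CO mer, OH trans; CO fac, OH cis.

3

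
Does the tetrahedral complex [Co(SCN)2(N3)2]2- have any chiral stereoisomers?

no

In a tetrahedral complex all four positions are equivalent and every pair of ligands is adjacent — there is no cis/trans distinction.
Only one geometric arrangement is possible.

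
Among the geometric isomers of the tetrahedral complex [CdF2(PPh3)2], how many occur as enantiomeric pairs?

0

All four vertices of a tetrahedron are equivalent and mutually adjacent, so cis/trans isomerism cannot arise.
Only one geometric arrangement is possible.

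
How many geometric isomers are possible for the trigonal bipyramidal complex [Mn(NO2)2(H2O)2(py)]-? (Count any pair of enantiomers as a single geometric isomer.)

5

A trigonal bipyramid has two axial and three equatorial sites, which are chemically inequivalent.
Exhaustive case analysis gives 5 geometric isomers.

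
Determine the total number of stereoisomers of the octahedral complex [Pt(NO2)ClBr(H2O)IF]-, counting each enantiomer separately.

Systematic enumeration (placing each ligand type in turn and discarding arrangements equivalent by rotation or reflection) gives 15 geometric isomers.
Of these, 15 lack any improper symmetry element and so occur as enantiomeric pairs, giving 15 + 15 = 30 stereoisomers in total.

30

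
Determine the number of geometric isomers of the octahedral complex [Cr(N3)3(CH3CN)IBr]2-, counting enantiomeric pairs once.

4

An octahedron has six vertices in three trans pairs; every non-trans pair is cis.
The distinct arrangements are (4 in all): N3 mer (3 arrangements); N3 fac (chiral).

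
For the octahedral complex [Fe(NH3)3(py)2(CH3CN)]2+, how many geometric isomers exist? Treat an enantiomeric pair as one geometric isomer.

3

An octahedron has six vertices in three trans pairs; every non-trans pair is cis.
There are 3 geometric isomers: NH3 mer, py trans; NH3 fac, py cis; NH3 mer, py cis.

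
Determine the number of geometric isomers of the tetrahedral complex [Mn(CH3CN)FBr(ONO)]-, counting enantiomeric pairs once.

1

In a tetrahedral complex all four positions are equivalent and every pair of ligands is adjacent — there is no cis/trans distinction.
Only one geometric arrangement is possible; it has no improper symmetry element, so it exists as a pair of enantiomers (2 stereoisomers).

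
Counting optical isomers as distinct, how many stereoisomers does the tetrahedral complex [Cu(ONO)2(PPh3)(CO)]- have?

1

Only one geometric arrangement is possible.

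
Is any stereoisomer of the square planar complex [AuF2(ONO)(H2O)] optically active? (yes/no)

no

There are 2 geometric isomers: F cis; F trans.
Each arrangement has an internal mirror plane or centre of symmetry, so none is chiral.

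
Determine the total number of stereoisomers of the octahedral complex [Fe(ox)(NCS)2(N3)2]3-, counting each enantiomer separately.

4

Each ox is bidentate and must span two cis positions.
The distinct arrangements are (3 in all): NCS cis, N3 trans; NCS cis, N3 cis (chiral); NCS trans, N3 cis.
One of these lacks any improper symmetry element and so occurs as an enantiomeric pair, giving 3 + 1 = 4 stereoisomers in total.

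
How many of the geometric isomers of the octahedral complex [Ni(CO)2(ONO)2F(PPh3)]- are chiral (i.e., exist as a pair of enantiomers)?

The six octahedral sites form three mutually perpendicular trans pairs.
Working through the distinct placements yields 6 geometric isomers: CO trans, ONO cis; CO trans, ONO trans; CO cis, ONO cis (3 arrangements, 2 chiral); CO cis, ONO trans.
Of these, 2 lack any improper symmetry element and so occur as enantiomeric pairs, giving 6 + 2 = 8 stereoisomers in total.

2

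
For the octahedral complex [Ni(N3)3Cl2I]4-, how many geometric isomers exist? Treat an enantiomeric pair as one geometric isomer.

3

In an octahedral complex each vertex has one trans partner and four cis neighbours.
Working through the distinct placements yields 3 geometric isomers: N3 mer, Cl trans; N3 mer, Cl cis; N3 fac, Cl cis.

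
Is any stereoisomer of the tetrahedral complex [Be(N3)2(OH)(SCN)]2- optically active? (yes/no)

Only one geometric arrangement is possible.

no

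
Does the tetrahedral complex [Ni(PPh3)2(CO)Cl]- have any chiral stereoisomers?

In a tetrahedral complex all four positions are equivalent and every pair of ligands is adjacent — there is no cis/trans distinction.
Only one geometric arrangement is possible.

no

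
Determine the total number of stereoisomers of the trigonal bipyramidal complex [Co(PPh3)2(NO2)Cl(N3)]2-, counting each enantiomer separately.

A trigonal bipyramid has two axial and three equatorial sites, which are chemically inequivalent.
Systematic enumeration (placing each ligand type in turn and discarding arrangements equivalent by rotation or reflection) gives 7 geometric isomers.
Of these, 3 lack any improper symmetry element and so occur as enantiomeric pairs, giving 7 + 3 = 10 stereoisomers in total.

10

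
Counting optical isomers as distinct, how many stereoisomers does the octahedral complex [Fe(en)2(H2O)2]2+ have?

In an octahedral complex each vertex has one trans partner and four cis neighbours.
Each en is bidentate and must span two cis positions.
The distinct arrangements are (2 in all): H2O trans; H2O cis (chiral).
One of these lacks any improper symmetry element and so occurs as an enantiomeric pair, giving 2 + 1 = 3 stereoisomers in total.

3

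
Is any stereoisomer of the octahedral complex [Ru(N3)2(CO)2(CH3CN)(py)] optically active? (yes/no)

yes

The six octahedral sites form three mutually perpendicular trans pairs.
There are 6 geometric isomers: N3 cis, CO cis (3 arrangements, 2 chiral); N3 trans, CO cis; N3 cis, CO trans; N3 trans, CO trans.
Of these, 2 lack any improper symmetry element and so occur as enantiomeric pairs, giving 6 + 2 = 8 stereoisomers in total.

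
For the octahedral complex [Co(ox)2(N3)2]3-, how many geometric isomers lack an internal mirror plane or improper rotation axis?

1

The six octahedral sites form three mutually perpendicular trans pairs.
Each ox is bidentate and must span two cis positions.
There are 2 geometric isomers: N3 trans; N3 cis (chiral).
One of these lacks any improper symmetry element and so occurs as an enantiomeric pair, giving 2 + 1 = 3 stereoisomers in total.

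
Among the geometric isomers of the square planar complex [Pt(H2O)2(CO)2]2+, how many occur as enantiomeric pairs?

In a square planar complex each vertex has one trans partner and two cis neighbours.
Systematic placement gives 2 geometric isomers: H2O cis; H2O trans.
Each arrangement has an internal mirror plane or centre of symmetry, so none is chiral.

0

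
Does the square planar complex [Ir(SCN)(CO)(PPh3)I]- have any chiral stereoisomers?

no

A square has two trans pairs of vertices; adjacent vertices are cis.
Systematic placement gives 3 geometric isomers: (CO/PPh3 trans, I/SCN trans); (CO/SCN trans, I/PPh3 trans); (CO/I trans, PPh3/SCN trans).
Each arrangement has an internal mirror plane or centre of symmetry, so none is chiral.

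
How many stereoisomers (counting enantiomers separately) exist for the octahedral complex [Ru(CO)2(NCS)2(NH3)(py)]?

8

In an octahedral complex each vertex has one trans partner and four cis neighbours.
Working through the distinct placements yields 6 geometric isomers: CO trans, NCS trans; CO trans, NCS cis; CO cis, NCS cis (3 arrangements, 2 chiral); CO cis, NCS trans.
Of these, 2 lack any improper symmetry element and so occur as enantiomeric pairs, giving 6 + 2 = 8 stereoisomers in total.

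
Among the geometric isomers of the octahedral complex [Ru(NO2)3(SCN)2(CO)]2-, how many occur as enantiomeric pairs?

In an octahedral complex each vertex has one trans partner and four cis neighbours.
Systematic placement gives 3 geometric isomers: NO2 mer, SCN trans; NO2 fac, SCN cis; NO2 mer, SCN cis.
Each arrangement has an internal mirror plane or centre of symmetry, so none is chiral.

0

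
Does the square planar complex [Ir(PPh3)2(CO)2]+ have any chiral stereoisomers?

A square has two trans pairs of vertices; adjacent vertices are cis.
The distinct arrangements are (2 in all): PPh3 cis; PPh3 trans.
Each arrangement has an internal mirror plane or centre of symmetry, so none is chiral.

no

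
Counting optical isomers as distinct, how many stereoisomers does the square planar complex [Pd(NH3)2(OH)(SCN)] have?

2

A square has two trans pairs of vertices; adjacent vertices are cis.
There are 2 geometric isomers: NH3 cis; NH3 trans.
Each arrangement has an internal mirror plane or centre of symmetry, so none is chiral.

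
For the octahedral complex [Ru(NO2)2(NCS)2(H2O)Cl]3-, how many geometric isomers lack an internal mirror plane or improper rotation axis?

The six octahedral sites form three mutually perpendicular trans pairs.
There are 6 geometric isomers: NO2 trans, NCS trans; NO2 cis, NCS cis (3 arrangements, 2 chiral); NO2 trans, NCS cis; NO2 cis, NCS trans.
Of these, 2 lack any improper symmetry element and so occur as enantiomeric pairs, giving 6 + 2 = 8 stereoisomers in total.

2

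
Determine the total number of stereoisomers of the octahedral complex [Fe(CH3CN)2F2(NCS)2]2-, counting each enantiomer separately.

An octahedron has six vertices in three trans pairs; every non-trans pair is cis.
Working through the distinct placements yields 5 geometric isomers: CH3CN trans, F trans, NCS trans; CH3CN trans, F cis, NCS cis; CH3CN cis, F cis, NCS trans; CH3CN cis, F cis, NCS cis (chiral); CH3CN cis, F trans, NCS cis.
One of these lacks any improper symmetry element and so occurs as an enantiomeric pair, giving 5 + 1 = 6 stereoisomers in total.

6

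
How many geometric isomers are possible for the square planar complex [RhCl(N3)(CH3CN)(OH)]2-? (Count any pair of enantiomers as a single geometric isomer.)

In a square planar complex each vertex has one trans partner and two cis neighbours.
There are 3 geometric isomers: (CH3CN/N3 trans, Cl/OH trans); (CH3CN/OH trans, Cl/N3 trans); (CH3CN/Cl trans, N3/OH trans).

3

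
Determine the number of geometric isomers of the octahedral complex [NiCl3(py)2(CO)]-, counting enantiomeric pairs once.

3

Working through the distinct placements yields 3 geometric isomers: Cl mer, py trans; Cl fac, py cis; Cl mer, py cis.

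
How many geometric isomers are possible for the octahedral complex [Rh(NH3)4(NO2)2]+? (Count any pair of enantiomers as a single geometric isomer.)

2

Systematic placement gives 2 geometric isomers: NO2 trans; NO2 cis.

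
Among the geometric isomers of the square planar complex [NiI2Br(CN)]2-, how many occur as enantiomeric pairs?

0

In a square planar complex each vertex has one trans partner and two cis neighbours.
Working through the distinct placements yields 2 geometric isomers: I cis; I trans.
Each arrangement has an internal mirror plane or centre of symmetry, so none is chiral.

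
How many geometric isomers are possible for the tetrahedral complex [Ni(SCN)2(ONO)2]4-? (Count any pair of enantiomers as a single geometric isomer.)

Only one geometric arrangement is possible.

1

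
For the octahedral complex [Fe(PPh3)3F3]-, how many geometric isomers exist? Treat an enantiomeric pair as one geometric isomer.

An octahedron has six vertices in three trans pairs; every non-trans pair is cis.
Working through the distinct placements yields 2 geometric isomers: PPh3 mer; PPh3 fac.

2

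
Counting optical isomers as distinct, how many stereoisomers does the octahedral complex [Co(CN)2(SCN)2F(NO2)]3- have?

8

The six octahedral sites form three mutually perpendicular trans pairs.
There are 6 geometric isomers: CN trans, SCN trans; CN trans, SCN cis; CN cis, SCN trans; CN cis, SCN cis (3 arrangements, 2 chiral).
Of these, 2 lack any improper symmetry element and so occur as enantiomeric pairs, giving 6 + 2 = 8 stereoisomers in total.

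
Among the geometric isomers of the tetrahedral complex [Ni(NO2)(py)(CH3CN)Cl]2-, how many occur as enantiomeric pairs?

In a tetrahedral complex all four positions are equivalent and every pair of ligands is adjacent — there is no cis/trans distinction.
Only one geometric arrangement is possible; it has no improper symmetry element, so it exists as a pair of enantiomers (2 stereoisomers).

1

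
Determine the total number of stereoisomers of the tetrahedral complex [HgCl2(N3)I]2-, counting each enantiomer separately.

Only one geometric arrangement is possible.

1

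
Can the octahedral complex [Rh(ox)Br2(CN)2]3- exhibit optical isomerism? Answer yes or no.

The six octahedral sites form three mutually perpendicular trans pairs.
Each ox is bidentate and must span two cis positions.
Systematic placement gives 3 geometric isomers: Br trans, CN cis; Br cis, CN cis (chiral); Br cis, CN trans.
One of these lacks any improper symmetry element and so occurs as an enantiomeric pair, giving 3 + 1 = 4 stereoisomers in total.

yes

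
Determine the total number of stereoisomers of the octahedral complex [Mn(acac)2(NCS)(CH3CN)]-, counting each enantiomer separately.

An octahedron has six vertices in three trans pairs; every non-trans pair is cis.
Each acac is bidentate and must span two cis positions.
Systematic placement gives 2 geometric isomers: NCS and CH3CN mutually trans; NCS and CH3CN mutually cis (chiral).
One of these lacks any improper symmetry element and so occurs as an enantiomeric pair, giving 2 + 1 = 3 stereoisomers in total.

3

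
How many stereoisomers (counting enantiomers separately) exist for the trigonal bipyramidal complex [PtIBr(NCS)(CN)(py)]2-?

20

Exhaustive case analysis gives 10 geometric isomers.
Of these, 10 lack any improper symmetry element and so occur as enantiomeric pairs, giving 10 + 10 = 20 stereoisomers in total.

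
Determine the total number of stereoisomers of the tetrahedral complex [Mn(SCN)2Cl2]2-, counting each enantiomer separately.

1

All four vertices of a tetrahedron are equivalent and mutually adjacent, so cis/trans isomerism cannot arise.
Only one geometric arrangement is possible.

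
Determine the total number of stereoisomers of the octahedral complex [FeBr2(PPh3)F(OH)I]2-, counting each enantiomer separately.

15

An octahedron has six vertices in three trans pairs; every non-trans pair is cis.
Placing the ligands in turn and identifying arrangements related by rotation or reflection leaves 9 distinct geometric isomers.
Of these, 6 lack any improper symmetry element and so occur as enantiomeric pairs, giving 9 + 6 = 15 stereoisomers in total.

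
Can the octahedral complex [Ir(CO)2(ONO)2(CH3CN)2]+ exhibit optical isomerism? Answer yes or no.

yes

In an octahedral complex each vertex has one trans partner and four cis neighbours.
There are 5 geometric isomers: CO trans, ONO trans, CH3CN trans; CO cis, ONO cis, CH3CN trans; CO cis, ONO trans, CH3CN cis; CO cis, ONO cis, CH3CN cis (chiral); CO trans, ONO cis, CH3CN cis.
One of these lacks any improper symmetry element and so occurs as an enantiomeric pair, giving 5 + 1 = 6 stereoisomers in total.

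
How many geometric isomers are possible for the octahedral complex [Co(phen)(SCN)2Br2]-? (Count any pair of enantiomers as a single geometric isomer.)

3

Each phen is bidentate and must span two cis positions.
Working through the distinct placements yields 3 geometric isomers: SCN cis, Br trans; SCN cis, Br cis (chiral); SCN trans, Br cis.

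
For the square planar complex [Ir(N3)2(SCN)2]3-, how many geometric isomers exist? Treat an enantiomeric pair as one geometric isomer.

2

In a square planar complex each vertex has one trans partner and two cis neighbours.
Systematic placement gives 2 geometric isomers: N3 cis; N3 trans.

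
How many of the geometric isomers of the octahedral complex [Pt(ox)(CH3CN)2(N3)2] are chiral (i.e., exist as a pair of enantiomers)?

1

The six octahedral sites form three mutually perpendicular trans pairs.
Each ox is bidentate and must span two cis positions.
There are 3 geometric isomers: CH3CN trans, N3 cis; CH3CN cis, N3 cis (chiral); CH3CN cis, N3 trans.
One of these lacks any improper symmetry element and so occurs as an enantiomeric pair, giving 3 + 1 = 4 stereoisomers in total.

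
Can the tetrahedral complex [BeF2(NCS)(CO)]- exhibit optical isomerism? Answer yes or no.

no

Only one geometric arrangement is possible.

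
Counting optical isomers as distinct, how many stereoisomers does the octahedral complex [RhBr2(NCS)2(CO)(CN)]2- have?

8

Working through the distinct placements yields 6 geometric isomers: Br trans, NCS trans; Br trans, NCS cis; Br cis, NCS trans; Br cis, NCS cis (3 arrangements, 2 chiral).
Of these, 2 lack any improper symmetry element and so occur as enantiomeric pairs, giving 6 + 2 = 8 stereoisomers in total.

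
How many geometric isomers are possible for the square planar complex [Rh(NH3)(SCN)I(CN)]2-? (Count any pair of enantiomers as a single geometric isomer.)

3

Systematic placement gives 3 geometric isomers: (CN/NH3 trans, I/SCN trans); (CN/SCN trans, I/NH3 trans); (CN/I trans, NH3/SCN trans).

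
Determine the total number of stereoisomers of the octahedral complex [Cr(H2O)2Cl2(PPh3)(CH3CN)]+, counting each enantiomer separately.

In an octahedral complex each vertex has one trans partner and four cis neighbours.
Systematic placement gives 6 geometric isomers: H2O cis, Cl cis (3 arrangements, 2 chiral); H2O trans, Cl cis; H2O cis, Cl trans; H2O trans, Cl trans.
Of these, 2 lack any improper symmetry element and so occur as enantiomeric pairs, giving 6 + 2 = 8 stereoisomers in total.

8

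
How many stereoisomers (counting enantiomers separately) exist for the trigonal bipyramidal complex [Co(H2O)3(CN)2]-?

Systematic placement gives 3 geometric isomers: CN both axial; CN one axial, one equatorial; CN both equatorial.
Each arrangement has an internal mirror plane or centre of symmetry, so none is chiral.

3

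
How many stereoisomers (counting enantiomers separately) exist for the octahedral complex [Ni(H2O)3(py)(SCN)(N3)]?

5

In an octahedral complex each vertex has one trans partner and four cis neighbours.
Systematic placement gives 4 geometric isomers: H2O mer (3 arrangements); H2O fac (chiral).
One of these lacks any improper symmetry element and so occurs as an enantiomeric pair, giving 4 + 1 = 5 stereoisomers in total.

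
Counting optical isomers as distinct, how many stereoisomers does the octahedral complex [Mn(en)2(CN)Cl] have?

3

Each en is bidentate and must span two cis positions.
The distinct arrangements are (2 in all): CN and Cl mutually trans; CN and Cl mutually cis (chiral).
One of these lacks any improper symmetry element and so occurs as an enantiomeric pair, giving 2 + 1 = 3 stereoisomers in total.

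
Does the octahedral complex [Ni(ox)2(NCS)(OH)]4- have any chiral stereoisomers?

The six octahedral sites form three mutually perpendicular trans pairs.
Each ox is bidentate and must span two cis positions.
Working through the distinct placements yields 2 geometric isomers: NCS and OH mutually trans; NCS and OH mutually cis (chiral).
One of these lacks any improper symmetry element and so occurs as an enantiomeric pair, giving 2 + 1 = 3 stereoisomers in total.

yes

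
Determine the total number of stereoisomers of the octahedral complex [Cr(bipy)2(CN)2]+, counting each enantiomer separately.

3

In an octahedral complex each vertex has one trans partner and four cis neighbours.
Each bipy is bidentate and must span two cis positions.
There are 2 geometric isomers: CN trans; CN cis (chiral).
One of these lacks any improper symmetry element and so occurs as an enantiomeric pair, giving 2 + 1 = 3 stereoisomers in total.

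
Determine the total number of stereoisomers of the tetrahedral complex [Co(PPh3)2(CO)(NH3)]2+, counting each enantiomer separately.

All four vertices of a tetrahedron are equivalent and mutually adjacent, so cis/trans isomerism cannot arise.
Only one geometric arrangement is possible.

1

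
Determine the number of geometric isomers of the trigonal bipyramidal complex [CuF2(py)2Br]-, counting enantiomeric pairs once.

In a trigonal bipyramid the two axial positions differ from the three equatorial ones.
Exhaustive case analysis gives 5 geometric isomers.

5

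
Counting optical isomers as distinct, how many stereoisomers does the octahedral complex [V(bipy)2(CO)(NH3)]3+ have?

An octahedron has six vertices in three trans pairs; every non-trans pair is cis.
Each bipy is bidentate and must span two cis positions.
The distinct arrangements are (2 in all): CO and NH3 mutually trans; CO and NH3 mutually cis (chiral).
One of these lacks any improper symmetry element and so occurs as an enantiomeric pair, giving 2 + 1 = 3 stereoisomers in total.

3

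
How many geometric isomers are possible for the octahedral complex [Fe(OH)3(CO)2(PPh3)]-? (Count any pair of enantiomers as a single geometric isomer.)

3

In an octahedral complex each vertex has one trans partner and four cis neighbours.
There are 3 geometric isomers: OH mer, CO trans; OH fac, CO cis; OH mer, CO cis.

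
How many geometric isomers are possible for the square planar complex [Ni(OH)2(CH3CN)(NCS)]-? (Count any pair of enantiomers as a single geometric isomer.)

2

In a square planar complex each vertex has one trans partner and two cis neighbours.
Working through the distinct placements yields 2 geometric isomers: OH cis; OH trans.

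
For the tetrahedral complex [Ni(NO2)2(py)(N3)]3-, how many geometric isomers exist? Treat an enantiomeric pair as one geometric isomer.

1

In a tetrahedral complex all four positions are equivalent and every pair of ligands is adjacent — there is no cis/trans distinction.
Only one geometric arrangement is possible.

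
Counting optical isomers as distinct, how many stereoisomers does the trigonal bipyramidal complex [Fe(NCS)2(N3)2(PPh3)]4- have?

In a trigonal bipyramid the two axial positions differ from the three equatorial ones.
Exhaustive case analysis gives 5 geometric isomers.
One of these lacks any improper symmetry element and so occurs as an enantiomeric pair, giving 5 + 1 = 6 stereoisomers in total.

6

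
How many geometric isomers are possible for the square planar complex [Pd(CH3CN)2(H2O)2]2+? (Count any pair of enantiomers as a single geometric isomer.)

A square has two trans pairs of vertices; adjacent vertices are cis.
The distinct arrangements are (2 in all): CH3CN cis; CH3CN trans.

2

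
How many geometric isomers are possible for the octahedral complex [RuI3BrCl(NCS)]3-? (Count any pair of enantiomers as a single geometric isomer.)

The six octahedral sites form three mutually perpendicular trans pairs.
The distinct arrangements are (4 in all): I mer (3 arrangements); I fac (chiral).

4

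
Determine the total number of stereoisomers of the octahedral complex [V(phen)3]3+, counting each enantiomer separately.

2

Each phen is bidentate and must span two cis positions.
Only one geometric arrangement is possible; it has no improper symmetry element, so it exists as a pair of enantiomers (2 stereoisomers).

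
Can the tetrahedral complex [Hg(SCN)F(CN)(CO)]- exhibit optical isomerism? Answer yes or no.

yes

All four vertices of a tetrahedron are equivalent and mutually adjacent, so cis/trans isomerism cannot arise.
Only one geometric arrangement is possible; it has no improper symmetry element, so it exists as a pair of enantiomers (2 stereoisomers).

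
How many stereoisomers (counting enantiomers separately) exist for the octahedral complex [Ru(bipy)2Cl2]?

3

In an octahedral complex each vertex has one trans partner and four cis neighbours.
Each bipy is bidentate and must span two cis positions.
The distinct arrangements are (2 in all): Cl trans; Cl cis (chiral).
One of these lacks any improper symmetry element and so occurs as an enantiomeric pair, giving 2 + 1 = 3 stereoisomers in total.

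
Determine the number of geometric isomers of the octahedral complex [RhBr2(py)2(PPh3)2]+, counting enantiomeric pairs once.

5

There are 5 geometric isomers: Br trans, py trans, PPh3 trans; Br trans, py cis, PPh3 cis; Br cis, py trans, PPh3 cis; Br cis, py cis, PPh3 cis (chiral); Br cis, py cis, PPh3 trans.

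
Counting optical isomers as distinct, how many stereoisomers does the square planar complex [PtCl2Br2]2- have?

2

Systematic placement gives 2 geometric isomers: Cl cis; Cl trans.
Each arrangement has an internal mirror plane or centre of symmetry, so none is chiral.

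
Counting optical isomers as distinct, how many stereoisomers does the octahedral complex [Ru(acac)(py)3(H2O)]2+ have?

The six octahedral sites form three mutually perpendicular trans pairs.
Each acac is bidentate and must span two cis positions.
There are 2 geometric isomers: py mer; py fac.
Each arrangement has an internal mirror plane or centre of symmetry, so none is chiral.

2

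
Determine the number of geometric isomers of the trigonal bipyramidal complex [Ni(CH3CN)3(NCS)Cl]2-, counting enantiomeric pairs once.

4

A trigonal bipyramid has two axial and three equatorial sites, which are chemically inequivalent.
The distinct arrangements are (4 in all): NCS equatorial, Cl equatorial; NCS equatorial, Cl axial; NCS axial, Cl equatorial; NCS axial, Cl axial.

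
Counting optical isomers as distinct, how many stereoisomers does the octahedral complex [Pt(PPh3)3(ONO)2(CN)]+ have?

An octahedron has six vertices in three trans pairs; every non-trans pair is cis.
There are 3 geometric isomers: PPh3 mer, ONO cis; PPh3 mer, ONO trans; PPh3 fac, ONO cis.
Each arrangement has an internal mirror plane or centre of symmetry, so none is chiral.

3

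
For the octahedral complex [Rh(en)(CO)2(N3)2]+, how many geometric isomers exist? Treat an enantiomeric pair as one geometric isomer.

3

The six octahedral sites form three mutually perpendicular trans pairs.
Each en is bidentate and must span two cis positions.
There are 3 geometric isomers: CO trans, N3 cis; CO cis, N3 cis (chiral); CO cis, N3 trans.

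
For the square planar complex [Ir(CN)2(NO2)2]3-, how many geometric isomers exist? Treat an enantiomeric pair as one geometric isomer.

Systematic placement gives 2 geometric isomers: CN cis; CN trans.

2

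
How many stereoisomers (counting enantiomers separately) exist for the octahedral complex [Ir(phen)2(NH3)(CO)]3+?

Each phen is bidentate and must span two cis positions.
The distinct arrangements are (2 in all): NH3 and CO mutually trans; NH3 and CO mutually cis (chiral).
One of these lacks any improper symmetry element and so occurs as an enantiomeric pair, giving 2 + 1 = 3 stereoisomers in total.

3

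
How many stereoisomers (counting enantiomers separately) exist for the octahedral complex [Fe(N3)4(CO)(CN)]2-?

2

Working through the distinct placements yields 2 geometric isomers: CO and CN mutually trans; CO and CN mutually cis.
Each arrangement has an internal mirror plane or centre of symmetry, so none is chiral.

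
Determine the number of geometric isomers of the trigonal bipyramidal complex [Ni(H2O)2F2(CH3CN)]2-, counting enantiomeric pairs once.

5

Exhaustive case analysis gives 5 geometric isomers.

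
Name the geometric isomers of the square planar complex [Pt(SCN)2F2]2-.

The distinct arrangements are (2 in all): SCN cis; SCN trans.

cis and trans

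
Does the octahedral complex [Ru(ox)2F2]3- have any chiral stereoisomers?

yes

The six octahedral sites form three mutually perpendicular trans pairs.
Each ox is bidentate and must span two cis positions.
Working through the distinct placements yields 2 geometric isomers: F trans; F cis (chiral).
One of these lacks any improper symmetry element and so occurs as an enantiomeric pair, giving 2 + 1 = 3 stereoisomers in total.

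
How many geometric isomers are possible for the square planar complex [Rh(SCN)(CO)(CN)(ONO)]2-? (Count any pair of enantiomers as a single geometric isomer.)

3

A square has two trans pairs of vertices; adjacent vertices are cis.
Working through the distinct placements yields 3 geometric isomers: (CN/ONO trans, CO/SCN trans); (CN/SCN trans, CO/ONO trans); (CN/CO trans, ONO/SCN trans).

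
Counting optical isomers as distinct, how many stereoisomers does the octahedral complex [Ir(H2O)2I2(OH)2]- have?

6

An octahedron has six vertices in three trans pairs; every non-trans pair is cis.
Systematic placement gives 5 geometric isomers: H2O trans, I trans, OH trans; H2O trans, I cis, OH cis; H2O cis, I cis, OH trans; H2O cis, I cis, OH cis (chiral); H2O cis, I trans, OH cis.
One of these lacks any improper symmetry element and so occurs as an enantiomeric pair, giving 5 + 1 = 6 stereoisomers in total.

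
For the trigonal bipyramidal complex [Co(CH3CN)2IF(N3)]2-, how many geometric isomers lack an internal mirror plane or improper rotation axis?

3

A trigonal bipyramid has two axial and three equatorial sites, which are chemically inequivalent.
Exhaustive case analysis gives 7 geometric isomers.
Of these, 3 lack any improper symmetry element and so occur as enantiomeric pairs, giving 7 + 3 = 10 stereoisomers in total.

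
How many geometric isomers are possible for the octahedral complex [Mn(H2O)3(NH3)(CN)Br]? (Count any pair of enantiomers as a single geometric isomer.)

Systematic placement gives 4 geometric isomers: H2O mer (3 arrangements); H2O fac (chiral).

4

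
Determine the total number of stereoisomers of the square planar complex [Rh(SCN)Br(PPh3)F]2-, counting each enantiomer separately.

3

There are 3 geometric isomers: (Br/PPh3 trans, F/SCN trans); (Br/SCN trans, F/PPh3 trans); (Br/F trans, PPh3/SCN trans).
Each arrangement has an internal mirror plane or centre of symmetry, so none is chiral.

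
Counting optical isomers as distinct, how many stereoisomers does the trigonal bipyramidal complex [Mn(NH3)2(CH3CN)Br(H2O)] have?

10

In a trigonal bipyramid the two axial positions differ from the three equatorial ones.
Systematic enumeration (placing each ligand type in turn and discarding arrangements equivalent by rotation or reflection) gives 7 geometric isomers.
Of these, 3 lack any improper symmetry element and so occur as enantiomeric pairs, giving 7 + 3 = 10 stereoisomers in total.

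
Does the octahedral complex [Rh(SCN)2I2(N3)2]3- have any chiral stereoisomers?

Working through the distinct placements yields 5 geometric isomers: SCN trans, I trans, N3 trans; SCN cis, I trans, N3 cis; SCN trans, I cis, N3 cis; SCN cis, I cis, N3 cis (chiral); SCN cis, I cis, N3 trans.
One of these lacks any improper symmetry element and so occurs as an enantiomeric pair, giving 5 + 1 = 6 stereoisomers in total.

yes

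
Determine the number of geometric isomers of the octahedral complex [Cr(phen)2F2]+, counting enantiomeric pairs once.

2

In an octahedral complex each vertex has one trans partner and four cis neighbours.
Each phen is bidentate and must span two cis positions.
The distinct arrangements are (2 in all): F trans; F cis (chiral).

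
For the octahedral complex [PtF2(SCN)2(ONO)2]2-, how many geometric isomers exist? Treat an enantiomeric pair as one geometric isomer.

5

The distinct arrangements are (5 in all): F trans, SCN trans, ONO trans; F trans, SCN cis, ONO cis; F cis, SCN trans, ONO cis; F cis, SCN cis, ONO cis (chiral); F cis, SCN cis, ONO trans.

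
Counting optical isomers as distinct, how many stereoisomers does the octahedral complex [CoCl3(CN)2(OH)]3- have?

The distinct arrangements are (3 in all): Cl mer, CN trans; Cl fac, CN cis; Cl mer, CN cis.
Each arrangement has an internal mirror plane or centre of symmetry, so none is chiral.

3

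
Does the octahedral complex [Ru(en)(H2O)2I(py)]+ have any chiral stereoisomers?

yes

The six octahedral sites form three mutually perpendicular trans pairs.
Each en is bidentate and must span two cis positions.
There are 4 geometric isomers: H2O trans; H2O cis (3 arrangements, 2 chiral).
Of these, 2 lack any improper symmetry element and so occur as enantiomeric pairs, giving 4 + 2 = 6 stereoisomers in total.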